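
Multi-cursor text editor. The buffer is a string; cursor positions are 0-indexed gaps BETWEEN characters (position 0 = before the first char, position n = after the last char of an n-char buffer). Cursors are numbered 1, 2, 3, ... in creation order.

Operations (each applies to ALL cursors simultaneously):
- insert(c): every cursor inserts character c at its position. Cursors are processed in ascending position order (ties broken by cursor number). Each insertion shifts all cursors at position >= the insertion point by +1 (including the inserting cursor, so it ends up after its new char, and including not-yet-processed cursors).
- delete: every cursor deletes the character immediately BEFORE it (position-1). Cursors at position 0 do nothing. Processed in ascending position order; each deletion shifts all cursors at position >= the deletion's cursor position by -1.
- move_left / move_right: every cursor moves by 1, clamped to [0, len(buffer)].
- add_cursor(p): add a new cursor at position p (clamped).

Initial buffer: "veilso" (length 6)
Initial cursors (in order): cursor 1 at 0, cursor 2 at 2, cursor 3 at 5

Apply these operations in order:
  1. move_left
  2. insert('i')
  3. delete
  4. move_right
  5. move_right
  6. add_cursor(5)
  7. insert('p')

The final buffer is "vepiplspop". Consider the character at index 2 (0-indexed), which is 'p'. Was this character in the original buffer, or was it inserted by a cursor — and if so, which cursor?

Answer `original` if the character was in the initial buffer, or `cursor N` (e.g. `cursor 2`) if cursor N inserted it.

Answer: cursor 1

Derivation:
After op 1 (move_left): buffer="veilso" (len 6), cursors c1@0 c2@1 c3@4, authorship ......
After op 2 (insert('i')): buffer="ivieiliso" (len 9), cursors c1@1 c2@3 c3@7, authorship 1.2...3..
After op 3 (delete): buffer="veilso" (len 6), cursors c1@0 c2@1 c3@4, authorship ......
After op 4 (move_right): buffer="veilso" (len 6), cursors c1@1 c2@2 c3@5, authorship ......
After op 5 (move_right): buffer="veilso" (len 6), cursors c1@2 c2@3 c3@6, authorship ......
After op 6 (add_cursor(5)): buffer="veilso" (len 6), cursors c1@2 c2@3 c4@5 c3@6, authorship ......
After op 7 (insert('p')): buffer="vepiplspop" (len 10), cursors c1@3 c2@5 c4@8 c3@10, authorship ..1.2..4.3
Authorship (.=original, N=cursor N): . . 1 . 2 . . 4 . 3
Index 2: author = 1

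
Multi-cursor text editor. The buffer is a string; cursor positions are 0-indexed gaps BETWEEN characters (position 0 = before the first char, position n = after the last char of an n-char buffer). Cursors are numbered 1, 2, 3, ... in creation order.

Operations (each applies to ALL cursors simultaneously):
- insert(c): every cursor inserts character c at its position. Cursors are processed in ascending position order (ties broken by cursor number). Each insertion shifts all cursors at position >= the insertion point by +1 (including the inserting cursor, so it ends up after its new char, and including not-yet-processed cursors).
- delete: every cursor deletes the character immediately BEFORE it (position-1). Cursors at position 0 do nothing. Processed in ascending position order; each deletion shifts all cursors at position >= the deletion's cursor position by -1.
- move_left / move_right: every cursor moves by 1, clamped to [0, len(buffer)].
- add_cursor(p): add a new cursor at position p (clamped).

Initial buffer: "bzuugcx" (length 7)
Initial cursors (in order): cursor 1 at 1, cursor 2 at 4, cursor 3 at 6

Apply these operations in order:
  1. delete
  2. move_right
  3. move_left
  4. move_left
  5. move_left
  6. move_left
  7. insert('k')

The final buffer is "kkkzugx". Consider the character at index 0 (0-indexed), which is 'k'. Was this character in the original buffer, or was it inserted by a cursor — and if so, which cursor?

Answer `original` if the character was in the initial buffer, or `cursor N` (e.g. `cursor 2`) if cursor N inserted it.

Answer: cursor 1

Derivation:
After op 1 (delete): buffer="zugx" (len 4), cursors c1@0 c2@2 c3@3, authorship ....
After op 2 (move_right): buffer="zugx" (len 4), cursors c1@1 c2@3 c3@4, authorship ....
After op 3 (move_left): buffer="zugx" (len 4), cursors c1@0 c2@2 c3@3, authorship ....
After op 4 (move_left): buffer="zugx" (len 4), cursors c1@0 c2@1 c3@2, authorship ....
After op 5 (move_left): buffer="zugx" (len 4), cursors c1@0 c2@0 c3@1, authorship ....
After op 6 (move_left): buffer="zugx" (len 4), cursors c1@0 c2@0 c3@0, authorship ....
After op 7 (insert('k')): buffer="kkkzugx" (len 7), cursors c1@3 c2@3 c3@3, authorship 123....
Authorship (.=original, N=cursor N): 1 2 3 . . . .
Index 0: author = 1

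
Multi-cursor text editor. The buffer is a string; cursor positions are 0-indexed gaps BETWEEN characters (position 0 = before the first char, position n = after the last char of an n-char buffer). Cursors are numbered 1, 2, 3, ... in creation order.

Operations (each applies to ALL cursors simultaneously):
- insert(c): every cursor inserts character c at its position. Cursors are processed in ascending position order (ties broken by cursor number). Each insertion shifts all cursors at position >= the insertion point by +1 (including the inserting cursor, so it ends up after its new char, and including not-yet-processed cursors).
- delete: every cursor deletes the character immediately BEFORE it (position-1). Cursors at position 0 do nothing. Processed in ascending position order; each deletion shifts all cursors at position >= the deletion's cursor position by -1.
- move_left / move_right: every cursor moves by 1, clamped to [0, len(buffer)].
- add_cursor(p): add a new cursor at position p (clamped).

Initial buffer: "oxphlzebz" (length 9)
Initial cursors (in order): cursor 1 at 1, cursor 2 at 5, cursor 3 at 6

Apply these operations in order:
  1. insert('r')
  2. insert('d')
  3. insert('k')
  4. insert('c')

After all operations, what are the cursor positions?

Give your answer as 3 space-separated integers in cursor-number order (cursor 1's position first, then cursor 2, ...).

After op 1 (insert('r')): buffer="orxphlrzrebz" (len 12), cursors c1@2 c2@7 c3@9, authorship .1....2.3...
After op 2 (insert('d')): buffer="ordxphlrdzrdebz" (len 15), cursors c1@3 c2@9 c3@12, authorship .11....22.33...
After op 3 (insert('k')): buffer="ordkxphlrdkzrdkebz" (len 18), cursors c1@4 c2@11 c3@15, authorship .111....222.333...
After op 4 (insert('c')): buffer="ordkcxphlrdkczrdkcebz" (len 21), cursors c1@5 c2@13 c3@18, authorship .1111....2222.3333...

Answer: 5 13 18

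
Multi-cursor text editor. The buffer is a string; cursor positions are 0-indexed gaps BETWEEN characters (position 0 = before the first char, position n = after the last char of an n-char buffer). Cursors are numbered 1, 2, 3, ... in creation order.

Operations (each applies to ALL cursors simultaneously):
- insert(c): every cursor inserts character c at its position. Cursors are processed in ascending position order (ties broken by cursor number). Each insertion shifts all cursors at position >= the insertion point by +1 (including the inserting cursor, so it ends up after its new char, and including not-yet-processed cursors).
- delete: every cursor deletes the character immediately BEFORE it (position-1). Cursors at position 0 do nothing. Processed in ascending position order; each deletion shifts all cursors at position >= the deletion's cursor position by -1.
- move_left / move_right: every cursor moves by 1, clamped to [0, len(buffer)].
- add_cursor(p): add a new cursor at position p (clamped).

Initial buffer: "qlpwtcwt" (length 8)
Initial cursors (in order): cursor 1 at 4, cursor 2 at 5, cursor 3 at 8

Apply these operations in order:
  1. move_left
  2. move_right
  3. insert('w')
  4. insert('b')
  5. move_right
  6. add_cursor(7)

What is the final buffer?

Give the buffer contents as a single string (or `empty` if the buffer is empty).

Answer: qlpwwbtwbcwtwb

Derivation:
After op 1 (move_left): buffer="qlpwtcwt" (len 8), cursors c1@3 c2@4 c3@7, authorship ........
After op 2 (move_right): buffer="qlpwtcwt" (len 8), cursors c1@4 c2@5 c3@8, authorship ........
After op 3 (insert('w')): buffer="qlpwwtwcwtw" (len 11), cursors c1@5 c2@7 c3@11, authorship ....1.2...3
After op 4 (insert('b')): buffer="qlpwwbtwbcwtwb" (len 14), cursors c1@6 c2@9 c3@14, authorship ....11.22...33
After op 5 (move_right): buffer="qlpwwbtwbcwtwb" (len 14), cursors c1@7 c2@10 c3@14, authorship ....11.22...33
After op 6 (add_cursor(7)): buffer="qlpwwbtwbcwtwb" (len 14), cursors c1@7 c4@7 c2@10 c3@14, authorship ....11.22...33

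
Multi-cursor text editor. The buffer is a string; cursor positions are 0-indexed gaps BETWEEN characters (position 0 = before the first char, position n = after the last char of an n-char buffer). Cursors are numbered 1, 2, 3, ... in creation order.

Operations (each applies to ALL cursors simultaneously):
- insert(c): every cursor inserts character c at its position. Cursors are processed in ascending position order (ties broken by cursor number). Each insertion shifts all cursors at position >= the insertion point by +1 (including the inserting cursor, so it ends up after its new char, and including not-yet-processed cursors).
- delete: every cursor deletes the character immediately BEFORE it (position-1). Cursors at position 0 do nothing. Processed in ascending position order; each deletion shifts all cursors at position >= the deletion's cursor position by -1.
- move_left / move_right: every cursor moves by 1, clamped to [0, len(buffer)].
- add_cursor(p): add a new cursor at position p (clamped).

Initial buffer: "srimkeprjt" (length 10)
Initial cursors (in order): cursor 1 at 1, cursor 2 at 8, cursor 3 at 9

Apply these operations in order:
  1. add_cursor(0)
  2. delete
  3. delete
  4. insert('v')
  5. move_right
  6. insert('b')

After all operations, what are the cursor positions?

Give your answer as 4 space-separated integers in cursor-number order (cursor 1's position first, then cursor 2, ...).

After op 1 (add_cursor(0)): buffer="srimkeprjt" (len 10), cursors c4@0 c1@1 c2@8 c3@9, authorship ..........
After op 2 (delete): buffer="rimkept" (len 7), cursors c1@0 c4@0 c2@6 c3@6, authorship .......
After op 3 (delete): buffer="rimkt" (len 5), cursors c1@0 c4@0 c2@4 c3@4, authorship .....
After op 4 (insert('v')): buffer="vvrimkvvt" (len 9), cursors c1@2 c4@2 c2@8 c3@8, authorship 14....23.
After op 5 (move_right): buffer="vvrimkvvt" (len 9), cursors c1@3 c4@3 c2@9 c3@9, authorship 14....23.
After op 6 (insert('b')): buffer="vvrbbimkvvtbb" (len 13), cursors c1@5 c4@5 c2@13 c3@13, authorship 14.14...23.23

Answer: 5 13 13 5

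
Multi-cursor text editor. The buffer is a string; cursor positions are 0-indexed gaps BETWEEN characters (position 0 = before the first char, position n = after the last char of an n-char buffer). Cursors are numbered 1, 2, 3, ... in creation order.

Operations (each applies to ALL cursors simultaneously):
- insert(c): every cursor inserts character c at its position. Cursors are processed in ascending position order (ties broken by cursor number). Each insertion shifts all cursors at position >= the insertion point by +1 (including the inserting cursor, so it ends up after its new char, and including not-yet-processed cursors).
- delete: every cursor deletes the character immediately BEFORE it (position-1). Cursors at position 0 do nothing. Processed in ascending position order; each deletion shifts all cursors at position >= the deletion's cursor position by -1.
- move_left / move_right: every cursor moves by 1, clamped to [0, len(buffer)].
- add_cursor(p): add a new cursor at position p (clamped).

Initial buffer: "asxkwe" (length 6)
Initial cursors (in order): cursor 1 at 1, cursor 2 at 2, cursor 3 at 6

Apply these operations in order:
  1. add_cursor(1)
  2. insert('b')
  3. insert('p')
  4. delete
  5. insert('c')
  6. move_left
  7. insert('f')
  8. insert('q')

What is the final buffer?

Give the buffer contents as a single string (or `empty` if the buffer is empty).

Answer: abbcffqqcsbfqcxkwebfqc

Derivation:
After op 1 (add_cursor(1)): buffer="asxkwe" (len 6), cursors c1@1 c4@1 c2@2 c3@6, authorship ......
After op 2 (insert('b')): buffer="abbsbxkweb" (len 10), cursors c1@3 c4@3 c2@5 c3@10, authorship .14.2....3
After op 3 (insert('p')): buffer="abbppsbpxkwebp" (len 14), cursors c1@5 c4@5 c2@8 c3@14, authorship .1414.22....33
After op 4 (delete): buffer="abbsbxkweb" (len 10), cursors c1@3 c4@3 c2@5 c3@10, authorship .14.2....3
After op 5 (insert('c')): buffer="abbccsbcxkwebc" (len 14), cursors c1@5 c4@5 c2@8 c3@14, authorship .1414.22....33
After op 6 (move_left): buffer="abbccsbcxkwebc" (len 14), cursors c1@4 c4@4 c2@7 c3@13, authorship .1414.22....33
After op 7 (insert('f')): buffer="abbcffcsbfcxkwebfc" (len 18), cursors c1@6 c4@6 c2@10 c3@17, authorship .141144.222....333
After op 8 (insert('q')): buffer="abbcffqqcsbfqcxkwebfqc" (len 22), cursors c1@8 c4@8 c2@13 c3@21, authorship .14114144.2222....3333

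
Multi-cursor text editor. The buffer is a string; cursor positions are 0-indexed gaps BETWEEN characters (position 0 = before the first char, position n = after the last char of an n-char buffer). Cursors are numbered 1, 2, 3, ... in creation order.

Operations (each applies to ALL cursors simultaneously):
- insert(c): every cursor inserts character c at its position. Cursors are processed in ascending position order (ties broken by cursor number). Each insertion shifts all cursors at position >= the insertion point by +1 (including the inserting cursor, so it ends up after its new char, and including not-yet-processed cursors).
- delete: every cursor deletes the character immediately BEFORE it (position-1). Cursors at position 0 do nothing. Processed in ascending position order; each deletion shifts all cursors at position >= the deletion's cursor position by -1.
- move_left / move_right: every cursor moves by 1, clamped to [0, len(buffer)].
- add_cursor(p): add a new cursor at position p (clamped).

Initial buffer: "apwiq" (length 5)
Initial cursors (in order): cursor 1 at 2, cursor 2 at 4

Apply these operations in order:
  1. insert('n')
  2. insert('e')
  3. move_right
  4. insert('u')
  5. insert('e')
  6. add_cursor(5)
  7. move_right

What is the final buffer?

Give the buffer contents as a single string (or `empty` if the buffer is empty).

After op 1 (insert('n')): buffer="apnwinq" (len 7), cursors c1@3 c2@6, authorship ..1..2.
After op 2 (insert('e')): buffer="apnewineq" (len 9), cursors c1@4 c2@8, authorship ..11..22.
After op 3 (move_right): buffer="apnewineq" (len 9), cursors c1@5 c2@9, authorship ..11..22.
After op 4 (insert('u')): buffer="apnewuinequ" (len 11), cursors c1@6 c2@11, authorship ..11.1.22.2
After op 5 (insert('e')): buffer="apnewueineque" (len 13), cursors c1@7 c2@13, authorship ..11.11.22.22
After op 6 (add_cursor(5)): buffer="apnewueineque" (len 13), cursors c3@5 c1@7 c2@13, authorship ..11.11.22.22
After op 7 (move_right): buffer="apnewueineque" (len 13), cursors c3@6 c1@8 c2@13, authorship ..11.11.22.22

Answer: apnewueineque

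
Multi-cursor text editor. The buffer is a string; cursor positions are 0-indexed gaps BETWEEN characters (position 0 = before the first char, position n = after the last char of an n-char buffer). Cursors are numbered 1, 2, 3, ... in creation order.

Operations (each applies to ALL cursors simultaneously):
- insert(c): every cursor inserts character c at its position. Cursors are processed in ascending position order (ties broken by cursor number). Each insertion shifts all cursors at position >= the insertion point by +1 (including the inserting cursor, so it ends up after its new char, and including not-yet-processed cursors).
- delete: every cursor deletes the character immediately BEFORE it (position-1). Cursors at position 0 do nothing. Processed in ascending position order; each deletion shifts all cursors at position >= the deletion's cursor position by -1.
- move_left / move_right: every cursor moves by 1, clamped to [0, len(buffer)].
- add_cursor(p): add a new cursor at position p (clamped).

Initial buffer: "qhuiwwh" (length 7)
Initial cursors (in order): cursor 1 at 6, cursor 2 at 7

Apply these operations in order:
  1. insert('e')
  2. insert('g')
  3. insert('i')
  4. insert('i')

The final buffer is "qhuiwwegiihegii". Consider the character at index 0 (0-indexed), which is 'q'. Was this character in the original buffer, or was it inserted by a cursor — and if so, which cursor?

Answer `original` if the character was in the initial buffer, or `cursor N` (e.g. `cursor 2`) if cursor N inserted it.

Answer: original

Derivation:
After op 1 (insert('e')): buffer="qhuiwwehe" (len 9), cursors c1@7 c2@9, authorship ......1.2
After op 2 (insert('g')): buffer="qhuiwwegheg" (len 11), cursors c1@8 c2@11, authorship ......11.22
After op 3 (insert('i')): buffer="qhuiwwegihegi" (len 13), cursors c1@9 c2@13, authorship ......111.222
After op 4 (insert('i')): buffer="qhuiwwegiihegii" (len 15), cursors c1@10 c2@15, authorship ......1111.2222
Authorship (.=original, N=cursor N): . . . . . . 1 1 1 1 . 2 2 2 2
Index 0: author = original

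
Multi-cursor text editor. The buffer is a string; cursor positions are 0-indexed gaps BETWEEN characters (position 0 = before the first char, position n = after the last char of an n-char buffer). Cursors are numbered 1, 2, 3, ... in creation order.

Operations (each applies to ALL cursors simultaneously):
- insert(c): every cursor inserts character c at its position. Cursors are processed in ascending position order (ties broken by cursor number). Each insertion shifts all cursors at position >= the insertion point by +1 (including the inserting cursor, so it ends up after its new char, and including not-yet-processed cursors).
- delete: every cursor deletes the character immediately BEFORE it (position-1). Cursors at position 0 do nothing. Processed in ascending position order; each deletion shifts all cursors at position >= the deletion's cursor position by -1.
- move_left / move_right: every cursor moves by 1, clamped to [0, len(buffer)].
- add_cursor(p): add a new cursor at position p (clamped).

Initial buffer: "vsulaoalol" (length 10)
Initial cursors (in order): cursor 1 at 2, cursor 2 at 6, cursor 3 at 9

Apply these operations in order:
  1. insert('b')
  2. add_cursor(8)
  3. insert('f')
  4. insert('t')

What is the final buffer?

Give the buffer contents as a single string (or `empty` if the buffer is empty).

Answer: vsbftulaobffttalobftl

Derivation:
After op 1 (insert('b')): buffer="vsbulaobalobl" (len 13), cursors c1@3 c2@8 c3@12, authorship ..1....2...3.
After op 2 (add_cursor(8)): buffer="vsbulaobalobl" (len 13), cursors c1@3 c2@8 c4@8 c3@12, authorship ..1....2...3.
After op 3 (insert('f')): buffer="vsbfulaobffalobfl" (len 17), cursors c1@4 c2@11 c4@11 c3@16, authorship ..11....224...33.
After op 4 (insert('t')): buffer="vsbftulaobffttalobftl" (len 21), cursors c1@5 c2@14 c4@14 c3@20, authorship ..111....22424...333.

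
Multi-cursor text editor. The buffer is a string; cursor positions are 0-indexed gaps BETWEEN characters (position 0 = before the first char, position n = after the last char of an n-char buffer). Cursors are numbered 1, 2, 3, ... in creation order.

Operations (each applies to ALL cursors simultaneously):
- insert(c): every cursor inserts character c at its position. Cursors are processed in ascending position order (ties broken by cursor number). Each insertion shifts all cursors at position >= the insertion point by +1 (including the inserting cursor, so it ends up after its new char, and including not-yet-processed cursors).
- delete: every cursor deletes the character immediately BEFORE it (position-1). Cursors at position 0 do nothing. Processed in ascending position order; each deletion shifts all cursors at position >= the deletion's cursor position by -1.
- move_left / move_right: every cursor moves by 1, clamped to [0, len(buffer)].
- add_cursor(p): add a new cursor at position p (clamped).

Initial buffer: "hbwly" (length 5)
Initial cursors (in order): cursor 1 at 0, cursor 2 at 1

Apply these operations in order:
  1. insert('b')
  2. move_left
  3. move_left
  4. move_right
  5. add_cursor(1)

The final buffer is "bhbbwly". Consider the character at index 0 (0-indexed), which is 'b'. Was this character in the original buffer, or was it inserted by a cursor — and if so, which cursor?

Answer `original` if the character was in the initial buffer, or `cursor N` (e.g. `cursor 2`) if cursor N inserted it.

Answer: cursor 1

Derivation:
After op 1 (insert('b')): buffer="bhbbwly" (len 7), cursors c1@1 c2@3, authorship 1.2....
After op 2 (move_left): buffer="bhbbwly" (len 7), cursors c1@0 c2@2, authorship 1.2....
After op 3 (move_left): buffer="bhbbwly" (len 7), cursors c1@0 c2@1, authorship 1.2....
After op 4 (move_right): buffer="bhbbwly" (len 7), cursors c1@1 c2@2, authorship 1.2....
After op 5 (add_cursor(1)): buffer="bhbbwly" (len 7), cursors c1@1 c3@1 c2@2, authorship 1.2....
Authorship (.=original, N=cursor N): 1 . 2 . . . .
Index 0: author = 1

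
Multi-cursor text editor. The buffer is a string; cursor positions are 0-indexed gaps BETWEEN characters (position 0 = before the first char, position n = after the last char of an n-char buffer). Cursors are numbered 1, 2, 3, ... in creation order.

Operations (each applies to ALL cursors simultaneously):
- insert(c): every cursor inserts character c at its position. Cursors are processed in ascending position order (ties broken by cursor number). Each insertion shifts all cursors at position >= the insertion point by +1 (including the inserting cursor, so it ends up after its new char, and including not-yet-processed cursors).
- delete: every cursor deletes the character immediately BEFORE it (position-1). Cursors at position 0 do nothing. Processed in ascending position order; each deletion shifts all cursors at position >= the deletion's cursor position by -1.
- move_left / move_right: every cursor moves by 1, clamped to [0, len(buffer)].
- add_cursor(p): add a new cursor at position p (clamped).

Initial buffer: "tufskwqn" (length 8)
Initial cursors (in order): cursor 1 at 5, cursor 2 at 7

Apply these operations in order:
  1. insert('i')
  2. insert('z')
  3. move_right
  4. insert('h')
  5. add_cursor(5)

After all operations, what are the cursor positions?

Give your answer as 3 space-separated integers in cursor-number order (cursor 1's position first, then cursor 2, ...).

After op 1 (insert('i')): buffer="tufskiwqin" (len 10), cursors c1@6 c2@9, authorship .....1..2.
After op 2 (insert('z')): buffer="tufskizwqizn" (len 12), cursors c1@7 c2@11, authorship .....11..22.
After op 3 (move_right): buffer="tufskizwqizn" (len 12), cursors c1@8 c2@12, authorship .....11..22.
After op 4 (insert('h')): buffer="tufskizwhqiznh" (len 14), cursors c1@9 c2@14, authorship .....11.1.22.2
After op 5 (add_cursor(5)): buffer="tufskizwhqiznh" (len 14), cursors c3@5 c1@9 c2@14, authorship .....11.1.22.2

Answer: 9 14 5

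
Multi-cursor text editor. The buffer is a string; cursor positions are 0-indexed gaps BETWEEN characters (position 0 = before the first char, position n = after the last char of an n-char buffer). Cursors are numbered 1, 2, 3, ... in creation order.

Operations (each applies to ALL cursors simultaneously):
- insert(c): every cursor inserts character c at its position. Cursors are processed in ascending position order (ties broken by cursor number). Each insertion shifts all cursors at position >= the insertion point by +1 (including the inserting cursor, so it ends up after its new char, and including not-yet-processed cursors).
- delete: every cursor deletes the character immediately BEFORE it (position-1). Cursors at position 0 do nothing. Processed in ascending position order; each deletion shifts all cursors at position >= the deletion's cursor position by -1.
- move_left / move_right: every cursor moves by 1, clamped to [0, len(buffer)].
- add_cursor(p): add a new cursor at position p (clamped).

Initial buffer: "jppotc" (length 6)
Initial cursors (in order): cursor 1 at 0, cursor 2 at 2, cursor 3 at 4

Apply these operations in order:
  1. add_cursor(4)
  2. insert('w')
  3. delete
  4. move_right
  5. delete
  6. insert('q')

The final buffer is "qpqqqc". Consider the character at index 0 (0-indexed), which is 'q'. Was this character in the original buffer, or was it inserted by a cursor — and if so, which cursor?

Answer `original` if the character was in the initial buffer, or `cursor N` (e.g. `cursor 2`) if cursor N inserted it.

After op 1 (add_cursor(4)): buffer="jppotc" (len 6), cursors c1@0 c2@2 c3@4 c4@4, authorship ......
After op 2 (insert('w')): buffer="wjpwpowwtc" (len 10), cursors c1@1 c2@4 c3@8 c4@8, authorship 1..2..34..
After op 3 (delete): buffer="jppotc" (len 6), cursors c1@0 c2@2 c3@4 c4@4, authorship ......
After op 4 (move_right): buffer="jppotc" (len 6), cursors c1@1 c2@3 c3@5 c4@5, authorship ......
After op 5 (delete): buffer="pc" (len 2), cursors c1@0 c2@1 c3@1 c4@1, authorship ..
After op 6 (insert('q')): buffer="qpqqqc" (len 6), cursors c1@1 c2@5 c3@5 c4@5, authorship 1.234.
Authorship (.=original, N=cursor N): 1 . 2 3 4 .
Index 0: author = 1

Answer: cursor 1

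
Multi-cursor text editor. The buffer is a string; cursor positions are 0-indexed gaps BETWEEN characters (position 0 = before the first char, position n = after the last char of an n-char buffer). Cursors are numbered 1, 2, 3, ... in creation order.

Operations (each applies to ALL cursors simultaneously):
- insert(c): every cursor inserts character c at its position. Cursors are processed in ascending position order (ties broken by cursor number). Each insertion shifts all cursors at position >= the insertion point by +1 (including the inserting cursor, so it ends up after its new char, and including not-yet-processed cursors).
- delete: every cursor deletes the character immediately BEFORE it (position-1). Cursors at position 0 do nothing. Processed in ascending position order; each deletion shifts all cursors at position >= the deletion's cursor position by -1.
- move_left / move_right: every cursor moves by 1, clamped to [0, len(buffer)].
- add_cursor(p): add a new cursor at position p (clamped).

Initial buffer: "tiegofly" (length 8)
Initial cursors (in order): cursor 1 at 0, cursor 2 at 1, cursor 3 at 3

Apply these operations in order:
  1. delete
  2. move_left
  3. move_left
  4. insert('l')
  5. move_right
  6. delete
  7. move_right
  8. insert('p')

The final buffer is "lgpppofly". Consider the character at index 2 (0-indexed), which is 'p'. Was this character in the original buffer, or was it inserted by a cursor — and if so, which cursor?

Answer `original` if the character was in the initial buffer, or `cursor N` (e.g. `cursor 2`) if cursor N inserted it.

Answer: cursor 1

Derivation:
After op 1 (delete): buffer="igofly" (len 6), cursors c1@0 c2@0 c3@1, authorship ......
After op 2 (move_left): buffer="igofly" (len 6), cursors c1@0 c2@0 c3@0, authorship ......
After op 3 (move_left): buffer="igofly" (len 6), cursors c1@0 c2@0 c3@0, authorship ......
After op 4 (insert('l')): buffer="llligofly" (len 9), cursors c1@3 c2@3 c3@3, authorship 123......
After op 5 (move_right): buffer="llligofly" (len 9), cursors c1@4 c2@4 c3@4, authorship 123......
After op 6 (delete): buffer="lgofly" (len 6), cursors c1@1 c2@1 c3@1, authorship 1.....
After op 7 (move_right): buffer="lgofly" (len 6), cursors c1@2 c2@2 c3@2, authorship 1.....
After op 8 (insert('p')): buffer="lgpppofly" (len 9), cursors c1@5 c2@5 c3@5, authorship 1.123....
Authorship (.=original, N=cursor N): 1 . 1 2 3 . . . .
Index 2: author = 1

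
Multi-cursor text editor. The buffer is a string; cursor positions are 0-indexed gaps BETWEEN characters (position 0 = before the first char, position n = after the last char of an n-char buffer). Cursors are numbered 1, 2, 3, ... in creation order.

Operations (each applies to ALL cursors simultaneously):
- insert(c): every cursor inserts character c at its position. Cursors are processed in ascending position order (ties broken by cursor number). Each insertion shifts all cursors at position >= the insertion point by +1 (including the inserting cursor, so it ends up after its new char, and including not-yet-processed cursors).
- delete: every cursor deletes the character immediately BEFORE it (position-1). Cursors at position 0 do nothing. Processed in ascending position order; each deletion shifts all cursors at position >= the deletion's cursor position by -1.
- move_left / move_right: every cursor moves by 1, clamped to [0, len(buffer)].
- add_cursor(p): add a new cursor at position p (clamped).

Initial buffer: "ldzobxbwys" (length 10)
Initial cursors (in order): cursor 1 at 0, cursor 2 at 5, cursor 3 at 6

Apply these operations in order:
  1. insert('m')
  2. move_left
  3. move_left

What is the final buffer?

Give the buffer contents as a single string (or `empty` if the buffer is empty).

Answer: mldzobmxmbwys

Derivation:
After op 1 (insert('m')): buffer="mldzobmxmbwys" (len 13), cursors c1@1 c2@7 c3@9, authorship 1.....2.3....
After op 2 (move_left): buffer="mldzobmxmbwys" (len 13), cursors c1@0 c2@6 c3@8, authorship 1.....2.3....
After op 3 (move_left): buffer="mldzobmxmbwys" (len 13), cursors c1@0 c2@5 c3@7, authorship 1.....2.3....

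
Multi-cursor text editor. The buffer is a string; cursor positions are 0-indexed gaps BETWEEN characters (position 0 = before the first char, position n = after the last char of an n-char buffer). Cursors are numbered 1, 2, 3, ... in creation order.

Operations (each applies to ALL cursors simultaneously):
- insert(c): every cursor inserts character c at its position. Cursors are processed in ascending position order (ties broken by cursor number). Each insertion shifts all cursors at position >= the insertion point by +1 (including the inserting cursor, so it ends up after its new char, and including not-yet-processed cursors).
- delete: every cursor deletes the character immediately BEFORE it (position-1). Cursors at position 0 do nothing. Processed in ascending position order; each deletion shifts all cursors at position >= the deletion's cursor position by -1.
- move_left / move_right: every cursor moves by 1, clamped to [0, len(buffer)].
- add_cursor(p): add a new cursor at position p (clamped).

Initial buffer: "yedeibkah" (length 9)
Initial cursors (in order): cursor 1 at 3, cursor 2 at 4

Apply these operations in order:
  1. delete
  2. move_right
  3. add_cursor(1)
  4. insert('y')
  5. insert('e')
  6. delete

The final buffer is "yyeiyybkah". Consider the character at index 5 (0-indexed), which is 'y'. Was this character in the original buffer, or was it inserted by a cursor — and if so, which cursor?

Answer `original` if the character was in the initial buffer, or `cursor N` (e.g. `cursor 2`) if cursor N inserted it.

After op 1 (delete): buffer="yeibkah" (len 7), cursors c1@2 c2@2, authorship .......
After op 2 (move_right): buffer="yeibkah" (len 7), cursors c1@3 c2@3, authorship .......
After op 3 (add_cursor(1)): buffer="yeibkah" (len 7), cursors c3@1 c1@3 c2@3, authorship .......
After op 4 (insert('y')): buffer="yyeiyybkah" (len 10), cursors c3@2 c1@6 c2@6, authorship .3..12....
After op 5 (insert('e')): buffer="yyeeiyyeebkah" (len 13), cursors c3@3 c1@9 c2@9, authorship .33..1212....
After op 6 (delete): buffer="yyeiyybkah" (len 10), cursors c3@2 c1@6 c2@6, authorship .3..12....
Authorship (.=original, N=cursor N): . 3 . . 1 2 . . . .
Index 5: author = 2

Answer: cursor 2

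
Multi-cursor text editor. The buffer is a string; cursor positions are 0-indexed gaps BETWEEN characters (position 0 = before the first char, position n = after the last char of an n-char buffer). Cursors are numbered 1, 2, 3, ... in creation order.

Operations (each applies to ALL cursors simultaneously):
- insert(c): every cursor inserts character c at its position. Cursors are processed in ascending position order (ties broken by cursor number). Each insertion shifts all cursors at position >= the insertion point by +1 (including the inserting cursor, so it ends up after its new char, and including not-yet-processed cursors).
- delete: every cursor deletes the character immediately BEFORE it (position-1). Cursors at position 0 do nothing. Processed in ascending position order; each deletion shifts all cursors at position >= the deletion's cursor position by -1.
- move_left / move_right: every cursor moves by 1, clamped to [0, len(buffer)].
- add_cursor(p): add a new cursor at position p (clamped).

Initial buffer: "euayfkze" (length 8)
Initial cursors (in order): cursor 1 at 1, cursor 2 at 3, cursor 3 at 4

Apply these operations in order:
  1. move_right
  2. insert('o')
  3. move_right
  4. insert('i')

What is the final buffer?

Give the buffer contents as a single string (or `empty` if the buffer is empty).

Answer: euoaiyofiokize

Derivation:
After op 1 (move_right): buffer="euayfkze" (len 8), cursors c1@2 c2@4 c3@5, authorship ........
After op 2 (insert('o')): buffer="euoayofokze" (len 11), cursors c1@3 c2@6 c3@8, authorship ..1..2.3...
After op 3 (move_right): buffer="euoayofokze" (len 11), cursors c1@4 c2@7 c3@9, authorship ..1..2.3...
After op 4 (insert('i')): buffer="euoaiyofiokize" (len 14), cursors c1@5 c2@9 c3@12, authorship ..1.1.2.23.3..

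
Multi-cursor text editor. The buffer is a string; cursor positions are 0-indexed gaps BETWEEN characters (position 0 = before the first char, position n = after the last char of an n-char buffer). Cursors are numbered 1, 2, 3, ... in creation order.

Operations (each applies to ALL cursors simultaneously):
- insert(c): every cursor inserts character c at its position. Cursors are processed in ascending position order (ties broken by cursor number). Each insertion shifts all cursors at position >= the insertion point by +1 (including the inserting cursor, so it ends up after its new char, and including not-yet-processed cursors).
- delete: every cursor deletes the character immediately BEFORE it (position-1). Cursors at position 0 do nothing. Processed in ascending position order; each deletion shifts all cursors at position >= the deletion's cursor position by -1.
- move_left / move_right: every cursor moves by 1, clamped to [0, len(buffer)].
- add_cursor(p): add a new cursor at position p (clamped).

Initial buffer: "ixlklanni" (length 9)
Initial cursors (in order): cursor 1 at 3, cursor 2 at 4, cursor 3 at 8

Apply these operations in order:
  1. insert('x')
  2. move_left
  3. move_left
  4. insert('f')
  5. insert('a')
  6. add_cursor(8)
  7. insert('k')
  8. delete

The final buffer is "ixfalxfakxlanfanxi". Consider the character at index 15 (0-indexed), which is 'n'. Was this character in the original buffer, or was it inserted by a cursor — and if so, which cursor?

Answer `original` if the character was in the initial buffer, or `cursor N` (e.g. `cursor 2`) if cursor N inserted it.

After op 1 (insert('x')): buffer="ixlxkxlannxi" (len 12), cursors c1@4 c2@6 c3@11, authorship ...1.2....3.
After op 2 (move_left): buffer="ixlxkxlannxi" (len 12), cursors c1@3 c2@5 c3@10, authorship ...1.2....3.
After op 3 (move_left): buffer="ixlxkxlannxi" (len 12), cursors c1@2 c2@4 c3@9, authorship ...1.2....3.
After op 4 (insert('f')): buffer="ixflxfkxlanfnxi" (len 15), cursors c1@3 c2@6 c3@12, authorship ..1.12.2...3.3.
After op 5 (insert('a')): buffer="ixfalxfakxlanfanxi" (len 18), cursors c1@4 c2@8 c3@15, authorship ..11.122.2...33.3.
After op 6 (add_cursor(8)): buffer="ixfalxfakxlanfanxi" (len 18), cursors c1@4 c2@8 c4@8 c3@15, authorship ..11.122.2...33.3.
After op 7 (insert('k')): buffer="ixfaklxfakkkxlanfaknxi" (len 22), cursors c1@5 c2@11 c4@11 c3@19, authorship ..111.12224.2...333.3.
After op 8 (delete): buffer="ixfalxfakxlanfanxi" (len 18), cursors c1@4 c2@8 c4@8 c3@15, authorship ..11.122.2...33.3.
Authorship (.=original, N=cursor N): . . 1 1 . 1 2 2 . 2 . . . 3 3 . 3 .
Index 15: author = original

Answer: original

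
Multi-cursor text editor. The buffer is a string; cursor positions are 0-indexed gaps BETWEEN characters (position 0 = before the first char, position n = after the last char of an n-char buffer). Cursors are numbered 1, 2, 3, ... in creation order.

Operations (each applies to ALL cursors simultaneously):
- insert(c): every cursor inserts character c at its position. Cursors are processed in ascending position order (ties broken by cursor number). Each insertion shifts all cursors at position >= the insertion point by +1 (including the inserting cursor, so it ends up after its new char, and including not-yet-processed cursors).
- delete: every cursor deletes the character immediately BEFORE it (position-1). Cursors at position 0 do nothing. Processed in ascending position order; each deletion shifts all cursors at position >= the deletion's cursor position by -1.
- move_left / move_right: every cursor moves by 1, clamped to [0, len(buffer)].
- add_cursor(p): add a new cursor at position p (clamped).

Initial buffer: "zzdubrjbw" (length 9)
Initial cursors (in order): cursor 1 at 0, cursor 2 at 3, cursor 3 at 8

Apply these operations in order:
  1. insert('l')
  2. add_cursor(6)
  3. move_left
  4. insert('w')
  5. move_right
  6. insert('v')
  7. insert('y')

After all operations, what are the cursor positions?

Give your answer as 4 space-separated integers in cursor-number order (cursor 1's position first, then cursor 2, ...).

After op 1 (insert('l')): buffer="lzzdlubrjblw" (len 12), cursors c1@1 c2@5 c3@11, authorship 1...2.....3.
After op 2 (add_cursor(6)): buffer="lzzdlubrjblw" (len 12), cursors c1@1 c2@5 c4@6 c3@11, authorship 1...2.....3.
After op 3 (move_left): buffer="lzzdlubrjblw" (len 12), cursors c1@0 c2@4 c4@5 c3@10, authorship 1...2.....3.
After op 4 (insert('w')): buffer="wlzzdwlwubrjbwlw" (len 16), cursors c1@1 c2@6 c4@8 c3@14, authorship 11...224.....33.
After op 5 (move_right): buffer="wlzzdwlwubrjbwlw" (len 16), cursors c1@2 c2@7 c4@9 c3@15, authorship 11...224.....33.
After op 6 (insert('v')): buffer="wlvzzdwlvwuvbrjbwlvw" (len 20), cursors c1@3 c2@9 c4@12 c3@19, authorship 111...2224.4....333.
After op 7 (insert('y')): buffer="wlvyzzdwlvywuvybrjbwlvyw" (len 24), cursors c1@4 c2@11 c4@15 c3@23, authorship 1111...22224.44....3333.

Answer: 4 11 23 15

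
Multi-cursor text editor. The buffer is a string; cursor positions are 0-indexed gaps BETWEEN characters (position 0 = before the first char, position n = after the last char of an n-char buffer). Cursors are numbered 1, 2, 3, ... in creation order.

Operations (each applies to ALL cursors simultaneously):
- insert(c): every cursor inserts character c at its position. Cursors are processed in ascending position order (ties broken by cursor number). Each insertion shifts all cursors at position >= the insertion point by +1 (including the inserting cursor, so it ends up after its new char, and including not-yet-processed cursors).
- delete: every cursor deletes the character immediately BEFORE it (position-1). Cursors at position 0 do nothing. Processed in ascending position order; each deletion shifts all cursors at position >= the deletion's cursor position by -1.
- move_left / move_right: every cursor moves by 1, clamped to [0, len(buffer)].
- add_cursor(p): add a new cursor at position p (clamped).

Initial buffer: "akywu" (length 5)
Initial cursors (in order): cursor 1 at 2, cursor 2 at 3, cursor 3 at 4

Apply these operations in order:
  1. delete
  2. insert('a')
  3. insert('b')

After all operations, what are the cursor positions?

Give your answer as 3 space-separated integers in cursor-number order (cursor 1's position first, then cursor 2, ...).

After op 1 (delete): buffer="au" (len 2), cursors c1@1 c2@1 c3@1, authorship ..
After op 2 (insert('a')): buffer="aaaau" (len 5), cursors c1@4 c2@4 c3@4, authorship .123.
After op 3 (insert('b')): buffer="aaaabbbu" (len 8), cursors c1@7 c2@7 c3@7, authorship .123123.

Answer: 7 7 7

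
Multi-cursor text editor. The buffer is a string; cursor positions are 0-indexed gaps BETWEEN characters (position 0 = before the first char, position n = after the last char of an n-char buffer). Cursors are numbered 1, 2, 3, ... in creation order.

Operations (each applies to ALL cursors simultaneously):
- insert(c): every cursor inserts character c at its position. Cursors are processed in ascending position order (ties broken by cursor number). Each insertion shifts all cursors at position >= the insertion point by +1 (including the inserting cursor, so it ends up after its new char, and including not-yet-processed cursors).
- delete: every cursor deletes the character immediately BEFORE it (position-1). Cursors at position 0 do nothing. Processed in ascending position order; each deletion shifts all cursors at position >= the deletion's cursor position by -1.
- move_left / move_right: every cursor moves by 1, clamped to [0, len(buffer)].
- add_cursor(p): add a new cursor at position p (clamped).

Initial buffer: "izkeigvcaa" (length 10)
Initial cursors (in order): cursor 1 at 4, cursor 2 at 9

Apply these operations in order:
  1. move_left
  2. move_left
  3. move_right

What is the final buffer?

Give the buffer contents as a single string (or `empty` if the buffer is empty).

After op 1 (move_left): buffer="izkeigvcaa" (len 10), cursors c1@3 c2@8, authorship ..........
After op 2 (move_left): buffer="izkeigvcaa" (len 10), cursors c1@2 c2@7, authorship ..........
After op 3 (move_right): buffer="izkeigvcaa" (len 10), cursors c1@3 c2@8, authorship ..........

Answer: izkeigvcaa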